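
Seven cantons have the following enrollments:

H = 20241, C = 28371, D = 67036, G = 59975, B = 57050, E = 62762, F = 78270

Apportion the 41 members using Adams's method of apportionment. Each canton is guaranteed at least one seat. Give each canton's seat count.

Standard divisor 373705/41 ≈ 9114.756; standard quotas: H 2.221, C 3.113, D 7.355, G 6.580, B 6.259, E 6.886, F 8.587.
Rounding up gives 3, 4, 8, 7, 7, 7, 9 = 45 seats, so the divisor must be adjusted.
With modified divisor 9900: modified quotas H 2.045, C 2.866, D 6.771, G 6.058, B 5.763, E 6.340, F 7.906.
Rounding up: H 3, C 3, D 7, G 7, B 6, E 7, F 8 (total 41).

H 3; C 3; D 7; G 7; B 6; E 7; F 8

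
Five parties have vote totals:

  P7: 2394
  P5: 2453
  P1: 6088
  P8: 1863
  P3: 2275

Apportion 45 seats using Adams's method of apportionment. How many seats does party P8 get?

Standard divisor 15073/45 ≈ 334.956; standard quotas: P7 7.147, P5 7.323, P1 18.176, P8 5.562, P3 6.792.
Rounding up gives 8, 8, 19, 6, 7 = 48 seats, so the divisor must be adjusted.
With modified divisor 354: modified quotas P7 6.763, P5 6.929, P1 17.198, P8 5.263, P3 6.427.
Rounding up: P7 7, P5 7, P1 18, P8 6, P3 7 (total 45).
P8 receives 6.

6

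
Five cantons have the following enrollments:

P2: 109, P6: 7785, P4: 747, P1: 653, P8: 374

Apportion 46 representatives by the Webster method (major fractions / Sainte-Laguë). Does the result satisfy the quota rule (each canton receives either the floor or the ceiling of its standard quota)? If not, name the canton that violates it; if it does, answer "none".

Standard quotas: P2 0.519, P6 37.041, P4 3.554, P1 3.107, P8 1.779.
Webster allocation: P2 1, P6 36, P4 4, P1 3, P8 2.
P6 has quota 37.041 (lower 37, upper 38) but receives 36 — outside the quota interval.

P6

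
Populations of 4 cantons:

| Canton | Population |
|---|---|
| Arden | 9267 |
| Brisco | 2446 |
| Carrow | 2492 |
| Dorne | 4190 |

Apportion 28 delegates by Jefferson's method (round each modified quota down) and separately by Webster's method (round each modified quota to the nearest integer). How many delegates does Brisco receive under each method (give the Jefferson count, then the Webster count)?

Jefferson: Arden 15, Brisco 3, Carrow 4, Dorne 6.
Webster: Arden 14, Brisco 4, Carrow 4, Dorne 6.
Brisco gets 3 under Jefferson and 4 under Webster.

3 and 4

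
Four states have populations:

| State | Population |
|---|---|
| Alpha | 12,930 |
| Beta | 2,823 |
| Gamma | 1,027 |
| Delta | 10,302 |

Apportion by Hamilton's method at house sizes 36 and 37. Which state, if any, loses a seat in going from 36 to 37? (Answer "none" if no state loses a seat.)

At 36 seats: Alpha 17, Beta 4, Gamma 1, Delta 14.
At 37 seats: Alpha 18, Beta 4, Gamma 1, Delta 14.
No state's allocation decreased.

none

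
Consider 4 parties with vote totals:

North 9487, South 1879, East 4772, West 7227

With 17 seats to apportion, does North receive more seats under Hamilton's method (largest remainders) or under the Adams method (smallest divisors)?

Hamilton

Hamilton: North 7, South 1, East 4, West 5.
Adams: North 6, South 2, East 4, West 5.
North gets 7 under Hamilton and 6 under Adams.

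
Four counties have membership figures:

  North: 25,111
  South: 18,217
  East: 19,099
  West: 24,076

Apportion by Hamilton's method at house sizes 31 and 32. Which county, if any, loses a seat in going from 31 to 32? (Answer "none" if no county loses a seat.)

none

At 31 seats: North 9, South 6, East 7, West 9.
At 32 seats: North 9, South 7, East 7, West 9.
No county's allocation decreased.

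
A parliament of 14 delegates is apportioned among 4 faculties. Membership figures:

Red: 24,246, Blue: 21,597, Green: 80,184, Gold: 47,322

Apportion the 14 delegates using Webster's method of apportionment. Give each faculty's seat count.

Red 2; Blue 2; Green 6; Gold 4

Standard divisor 173349/14 ≈ 12382.071; standard quotas: Red 1.958, Blue 1.744, Green 6.476, Gold 3.822.
Rounding to the nearest integer gives Red 2, Blue 2, Green 6, Gold 4 — total 14, matching the house size, so no adjustment is needed.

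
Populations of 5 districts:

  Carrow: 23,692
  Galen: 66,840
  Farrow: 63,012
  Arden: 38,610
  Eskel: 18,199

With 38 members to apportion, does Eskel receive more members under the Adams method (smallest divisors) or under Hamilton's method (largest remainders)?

Adams: Carrow 4, Galen 12, Farrow 11, Arden 7, Eskel 4.
Hamilton: Carrow 4, Galen 12, Farrow 12, Arden 7, Eskel 3.
Eskel gets 4 under Adams and 3 under Hamilton.

Adams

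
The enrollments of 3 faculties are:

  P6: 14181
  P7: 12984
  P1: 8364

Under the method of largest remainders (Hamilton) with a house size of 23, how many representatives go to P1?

Standard divisor: 35529 ÷ 23 ≈ 1544.739.
Standard quotas: P6 9.1802, P7 8.4053, P1 5.4145.
Lower quotas: P6 9, P7 8, P1 5 (sum 22, leaving 1 seat).
Remainders in descending order: P1 0.4145, P7 0.4053, P6 0.1802.
Largest remainder: P1 receives the extra seat.
P1 receives 6.

6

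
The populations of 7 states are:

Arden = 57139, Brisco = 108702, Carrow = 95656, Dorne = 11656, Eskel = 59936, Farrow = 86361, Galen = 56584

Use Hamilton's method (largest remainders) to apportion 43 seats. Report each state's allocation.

Standard divisor: 476034 ÷ 43 ≈ 11070.558.
Standard quotas: Arden 5.1613, Brisco 9.8190, Carrow 8.6406, Dorne 1.0529, Eskel 5.4140, Farrow 7.8010, Galen 5.1112.
Lower quotas: Arden 5, Brisco 9, Carrow 8, Dorne 1, Eskel 5, Farrow 7, Galen 5 (sum 40, leaving 3 seats).
Remainders in descending order: Brisco 0.8190, Farrow 0.8010, Carrow 0.6406, Eskel 0.4140, Arden 0.1613, Galen 0.1112, Dorne 0.0529.
The surplus seats go to Brisco, Farrow, Carrow.

Arden 5, Brisco 10, Carrow 9, Dorne 1, Eskel 5, Farrow 8, Galen 5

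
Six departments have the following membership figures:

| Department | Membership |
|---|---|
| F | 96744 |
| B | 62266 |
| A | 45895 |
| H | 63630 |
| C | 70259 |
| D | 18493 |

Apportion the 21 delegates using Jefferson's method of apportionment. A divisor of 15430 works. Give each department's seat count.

F 6; B 4; A 2; H 4; C 4; D 1

With modified divisor 15430: modified quotas F 6.270, B 4.035, A 2.974, H 4.124, C 4.553, D 1.199.
Rounding down: F 6, B 4, A 2, H 4, C 4, D 1 (total 21).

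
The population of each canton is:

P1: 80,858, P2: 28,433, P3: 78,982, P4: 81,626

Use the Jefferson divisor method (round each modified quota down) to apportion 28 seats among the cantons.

Standard divisor 269899/28 ≈ 9639.25; standard quotas: P1 8.388, P2 2.950, P3 8.194, P4 8.468.
Rounding down gives 8, 2, 8, 8 = 26 seats, so the divisor must be adjusted.
With modified divisor 9030: modified quotas P1 8.954, P2 3.149, P3 8.747, P4 9.039.
Rounding down: P1 8, P2 3, P3 8, P4 9 (total 28).

P1 8, P2 3, P3 8, P4 9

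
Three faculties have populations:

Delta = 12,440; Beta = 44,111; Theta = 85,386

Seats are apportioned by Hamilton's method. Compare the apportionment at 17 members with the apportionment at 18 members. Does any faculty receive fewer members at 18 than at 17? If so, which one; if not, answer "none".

At 17 seats: Delta 2, Beta 5, Theta 10.
At 18 seats: Delta 1, Beta 6, Theta 11.
Delta drops from 2 to 1.

Delta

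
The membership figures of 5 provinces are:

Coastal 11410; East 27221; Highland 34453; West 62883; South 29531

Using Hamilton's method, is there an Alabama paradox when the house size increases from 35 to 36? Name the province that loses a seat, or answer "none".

At 35 seats: Coastal 3, East 6, Highland 7, West 13, South 6.
At 36 seats: Coastal 2, East 6, Highland 8, West 14, South 6.
Coastal drops from 3 to 2.

Coastal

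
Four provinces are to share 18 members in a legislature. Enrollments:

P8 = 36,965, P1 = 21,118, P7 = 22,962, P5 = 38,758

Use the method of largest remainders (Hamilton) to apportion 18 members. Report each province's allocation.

The standard divisor is 119803/18 ≈ 6655.722.
Standard quotas: P8 5.5539, P1 3.1729, P7 3.4500, P5 5.8233.
Lower quotas: P8 5, P1 3, P7 3, P5 5 (sum 16, leaving 2 seats).
Remainders in descending order: P5 0.8233, P8 0.5539, P7 0.4500, P1 0.1729.
The surplus seats go to P5, P8.

P8 6; P1 3; P7 3; P5 6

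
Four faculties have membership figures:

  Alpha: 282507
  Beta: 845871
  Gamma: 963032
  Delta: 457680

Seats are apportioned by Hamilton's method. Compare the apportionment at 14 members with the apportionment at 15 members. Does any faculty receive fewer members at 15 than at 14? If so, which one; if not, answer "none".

At 14 seats: Alpha 2, Beta 5, Gamma 5, Delta 2.
At 15 seats: Alpha 1, Beta 5, Gamma 6, Delta 3.
Alpha drops from 2 to 1.

Alpha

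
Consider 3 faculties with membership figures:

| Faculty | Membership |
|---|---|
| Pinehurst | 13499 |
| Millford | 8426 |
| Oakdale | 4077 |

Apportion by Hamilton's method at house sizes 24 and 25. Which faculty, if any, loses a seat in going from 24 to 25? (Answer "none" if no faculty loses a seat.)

none

At 24 seats: Pinehurst 12, Millford 8, Oakdale 4.
At 25 seats: Pinehurst 13, Millford 8, Oakdale 4.
No faculty's allocation decreased.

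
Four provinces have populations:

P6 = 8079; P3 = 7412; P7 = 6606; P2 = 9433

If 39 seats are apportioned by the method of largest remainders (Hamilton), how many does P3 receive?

Standard divisor: 31530 ÷ 39 ≈ 808.462.
Standard quotas: P6 9.9931, P3 9.1680, P7 8.1711, P2 11.6678.
Lower quotas: P6 9, P3 9, P7 8, P2 11 (sum 37, leaving 2 seats).
Remainders in descending order: P6 0.9931, P2 0.6678, P7 0.1711, P3 0.1680.
The surplus seats go to P6, P2.
P3 receives 9.

9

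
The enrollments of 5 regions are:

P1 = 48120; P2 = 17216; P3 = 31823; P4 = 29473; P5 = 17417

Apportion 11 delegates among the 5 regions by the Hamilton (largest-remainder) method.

P1 4, P2 1, P3 3, P4 2, P5 1

The standard divisor is 144049/11 ≈ 13095.364.
Standard quotas: P1 3.6746, P2 1.3147, P3 2.4301, P4 2.2506, P5 1.3300.
Lower quotas: P1 3, P2 1, P3 2, P4 2, P5 1 (sum 9, leaving 2 seats).
Remainders in descending order: P1 0.6746, P3 0.4301, P5 0.3300, P2 0.3147, P4 0.2506.
The surplus seats go to P1, P3.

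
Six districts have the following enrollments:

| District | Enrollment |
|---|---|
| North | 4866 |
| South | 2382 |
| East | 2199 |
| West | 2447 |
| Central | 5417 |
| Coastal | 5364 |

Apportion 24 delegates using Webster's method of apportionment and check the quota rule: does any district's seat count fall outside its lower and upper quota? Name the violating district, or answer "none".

none

Standard quotas: North 5.150, South 2.521, East 2.327, West 2.590, Central 5.734, Coastal 5.677.
Webster allocation: North 5, South 2, East 2, West 3, Central 6, Coastal 6.
Every allocation lies between the lower and upper quota.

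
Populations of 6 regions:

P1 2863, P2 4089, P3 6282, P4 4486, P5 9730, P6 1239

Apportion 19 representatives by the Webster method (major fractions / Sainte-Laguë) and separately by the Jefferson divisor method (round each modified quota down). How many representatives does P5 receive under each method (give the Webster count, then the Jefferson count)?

Webster: P1 2, P2 3, P3 4, P4 3, P5 6, P6 1.
Jefferson: P1 2, P2 3, P3 4, P4 3, P5 7, P6 0.
P5 gets 6 under Webster and 7 under Jefferson.

6 and 7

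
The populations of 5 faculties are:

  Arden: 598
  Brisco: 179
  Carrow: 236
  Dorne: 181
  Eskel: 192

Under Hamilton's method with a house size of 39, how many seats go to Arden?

Total 1386; standard divisor 1386/39 ≈ 35.538.
Standard quotas: Arden 16.827, Brisco 5.037, Carrow 6.641, Dorne 5.093, Eskel 5.403.
Lower quotas: Arden 16, Brisco 5, Carrow 6, Dorne 5, Eskel 5 (sum 37, leaving 2 seats).
Remainders in descending order: Arden 0.827, Carrow 0.641, Eskel 0.403, Dorne 0.093, Brisco 0.037.
Largest remainders: Arden, Carrow receive the extra seats.
Arden receives 17.

17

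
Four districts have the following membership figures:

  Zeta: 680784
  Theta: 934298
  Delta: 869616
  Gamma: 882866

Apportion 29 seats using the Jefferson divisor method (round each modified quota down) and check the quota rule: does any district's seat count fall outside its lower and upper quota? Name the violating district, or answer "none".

none

Standard quotas: Zeta 5.863, Theta 8.046, Delta 7.489, Gamma 7.603.
Jefferson allocation: Zeta 6, Theta 8, Delta 7, Gamma 8.
Every allocation lies between the lower and upper quota.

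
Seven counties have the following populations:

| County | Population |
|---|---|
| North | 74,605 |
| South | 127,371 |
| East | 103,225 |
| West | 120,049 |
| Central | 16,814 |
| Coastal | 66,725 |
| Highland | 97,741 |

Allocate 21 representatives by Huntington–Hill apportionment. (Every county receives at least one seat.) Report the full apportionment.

With divisor 29140: modified quotas North 2.560, South 4.371, East 3.542, West 4.120, Central 0.577, Coastal 2.290, Highland 3.354.
Geometric-mean thresholds: North √(2·3)=2.449, South √(4·5)=4.472, East √(3·4)=3.464, West √(4·5)=4.472, Central (min 1), Coastal √(2·3)=2.449, Highland √(3·4)=3.464.
Each quota rounded against its threshold gives North 3, South 4, East 4, West 4, Central 1, Coastal 2, Highland 3 (total 21).

North=3, South=4, East=4, West=4, Central=1, Coastal=2, Highland=3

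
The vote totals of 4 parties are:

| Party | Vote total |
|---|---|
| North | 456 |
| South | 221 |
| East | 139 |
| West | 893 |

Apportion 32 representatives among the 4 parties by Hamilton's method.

North: 8, South: 4, East: 3, West: 17

Total 1709; standard divisor 1709/32 ≈ 53.406.
Standard quotas: North 8.538, South 4.138, East 2.603, West 16.721.
Lower quotas: North 8, South 4, East 2, West 16 (sum 30, leaving 2 seats).
Remainders in descending order: West 0.721, East 0.603, North 0.538, South 0.138.
Largest remainders: West, East receive the extra seats.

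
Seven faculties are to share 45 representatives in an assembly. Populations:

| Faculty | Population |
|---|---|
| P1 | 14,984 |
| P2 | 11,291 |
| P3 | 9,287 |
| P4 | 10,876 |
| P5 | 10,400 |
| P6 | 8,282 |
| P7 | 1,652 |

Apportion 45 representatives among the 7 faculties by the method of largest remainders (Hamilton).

Standard divisor: 66772 ÷ 45 ≈ 1483.822.
Standard quotas: P1 10.0982, P2 7.6094, P3 6.2588, P4 7.3297, P5 7.0089, P6 5.5815, P7 1.1133.
Lower quotas: P1 10, P2 7, P3 6, P4 7, P5 7, P6 5, P7 1 (sum 43, leaving 2 seats).
Remainders in descending order: P2 0.6094, P6 0.5815, P4 0.3297, P3 0.2588, P7 0.1133, P1 0.0982, P5 0.0089.
The surplus seats go to P2, P6.

P1 10, P2 8, P3 6, P4 7, P5 7, P6 6, P7 1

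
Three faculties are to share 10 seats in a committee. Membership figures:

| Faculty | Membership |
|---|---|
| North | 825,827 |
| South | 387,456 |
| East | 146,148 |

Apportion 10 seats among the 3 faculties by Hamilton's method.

North 6, South 3, East 1

Standard divisor: 1359431 ÷ 10 ≈ 135943.1.
Standard quotas: North 6.0748, South 2.8501, East 1.0751.
Lower quotas: North 6, South 2, East 1 (sum 9, leaving 1 seat).
Remainders in descending order: South 0.8501, East 0.0751, North 0.0748.
The surplus seat goes to South.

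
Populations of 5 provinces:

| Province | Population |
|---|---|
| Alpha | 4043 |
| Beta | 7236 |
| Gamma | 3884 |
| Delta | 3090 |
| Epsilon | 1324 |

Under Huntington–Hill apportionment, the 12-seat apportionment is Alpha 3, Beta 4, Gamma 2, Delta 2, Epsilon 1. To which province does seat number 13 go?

Priority for the next seat is population ÷ (√(s·(s+1))).
Priorities: Alpha 1167.114, Beta 1618.019, Gamma 1585.636, Delta 1261.487, Epsilon 936.209.
Highest priority: Beta.

Beta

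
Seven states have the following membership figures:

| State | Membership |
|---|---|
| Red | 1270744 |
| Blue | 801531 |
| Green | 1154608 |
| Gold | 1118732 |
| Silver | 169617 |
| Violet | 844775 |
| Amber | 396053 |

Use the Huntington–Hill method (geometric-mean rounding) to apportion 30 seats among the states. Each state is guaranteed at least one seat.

With divisor 192489: modified quotas Red 6.602, Blue 4.164, Green 5.998, Gold 5.812, Silver 0.881, Violet 4.389, Amber 2.058.
Geometric-mean thresholds: Red √(6·7)=6.481, Blue √(4·5)=4.472, Green √(5·6)=5.477, Gold √(5·6)=5.477, Silver (min 1), Violet √(4·5)=4.472, Amber √(2·3)=2.449.
Each quota rounded against its threshold gives Red 7, Blue 4, Green 6, Gold 6, Silver 1, Violet 4, Amber 2 (total 30).

Red: 7, Blue: 4, Green: 6, Gold: 6, Silver: 1, Violet: 4, Amber: 2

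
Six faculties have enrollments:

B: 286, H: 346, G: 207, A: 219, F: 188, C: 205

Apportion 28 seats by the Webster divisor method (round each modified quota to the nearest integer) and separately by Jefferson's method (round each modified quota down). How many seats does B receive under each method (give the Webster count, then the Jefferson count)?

Webster: B 5, H 7, G 4, A 4, F 4, C 4.
Jefferson: B 6, H 7, G 4, A 4, F 3, C 4.
B gets 5 under Webster and 6 under Jefferson.

5 and 6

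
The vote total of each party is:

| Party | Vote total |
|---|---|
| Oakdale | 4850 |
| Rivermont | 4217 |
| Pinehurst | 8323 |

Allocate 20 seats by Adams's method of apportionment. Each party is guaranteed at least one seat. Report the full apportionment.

Oakdale 6; Rivermont 5; Pinehurst 9

Standard divisor 17390/20 ≈ 869.5; standard quotas: Oakdale 5.578, Rivermont 4.850, Pinehurst 9.572.
Rounding up gives 6, 5, 10 = 21 seats, so the divisor must be adjusted.
With modified divisor 950: modified quotas Oakdale 5.105, Rivermont 4.439, Pinehurst 8.761.
Rounding up: Oakdale 6, Rivermont 5, Pinehurst 9 (total 20).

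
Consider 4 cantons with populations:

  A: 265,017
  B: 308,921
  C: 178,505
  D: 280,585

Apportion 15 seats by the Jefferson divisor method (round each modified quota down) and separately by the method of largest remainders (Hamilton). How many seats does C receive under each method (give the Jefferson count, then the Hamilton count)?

Jefferson: A 4, B 5, C 2, D 4.
Hamilton: A 4, B 4, C 3, D 4.
C gets 2 under Jefferson and 3 under Hamilton.

2 and 3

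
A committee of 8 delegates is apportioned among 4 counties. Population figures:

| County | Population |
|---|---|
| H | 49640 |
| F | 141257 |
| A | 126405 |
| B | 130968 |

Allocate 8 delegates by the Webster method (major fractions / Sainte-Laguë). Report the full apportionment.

Standard divisor 448270/8 ≈ 56033.75; standard quotas: H 0.886, F 2.521, A 2.256, B 2.337.
Rounding to the nearest integer gives H 1, F 3, A 2, B 2 — total 8, matching the house size, so no adjustment is needed.

H: 1; F: 3; A: 2; B: 2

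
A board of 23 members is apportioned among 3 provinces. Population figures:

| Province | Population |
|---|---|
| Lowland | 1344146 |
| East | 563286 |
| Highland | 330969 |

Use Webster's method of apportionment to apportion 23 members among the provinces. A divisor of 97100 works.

With modified divisor 97100: modified quotas Lowland 13.843, East 5.801, Highland 3.409.
Rounding to the nearest integer: Lowland 14, East 6, Highland 3 (total 23).

Lowland: 14; East: 6; Highland: 3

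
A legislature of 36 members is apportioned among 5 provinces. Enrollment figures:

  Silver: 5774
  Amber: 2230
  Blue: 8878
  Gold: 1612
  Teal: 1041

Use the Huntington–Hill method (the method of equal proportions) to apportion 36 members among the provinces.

With divisor 544: modified quotas Silver 10.614, Amber 4.099, Blue 16.320, Gold 2.963, Teal 1.914.
Geometric-mean thresholds: Silver √(10·11)=10.488, Amber √(4·5)=4.472, Blue √(16·17)=16.492, Gold √(2·3)=2.449, Teal √(1·2)=1.414.
Each quota rounded against its threshold gives Silver 11, Amber 4, Blue 16, Gold 3, Teal 2 (total 36).

Silver: 11, Amber: 4, Blue: 16, Gold: 3, Teal: 2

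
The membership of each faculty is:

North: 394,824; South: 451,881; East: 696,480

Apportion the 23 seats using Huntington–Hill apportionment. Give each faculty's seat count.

North 6, South 7, East 10

With divisor 68067: modified quotas North 5.801, South 6.639, East 10.232.
Geometric-mean thresholds: North √(5·6)=5.477, South √(6·7)=6.481, East √(10·11)=10.488.
Each quota rounded against its threshold gives North 6, South 7, East 10 (total 23).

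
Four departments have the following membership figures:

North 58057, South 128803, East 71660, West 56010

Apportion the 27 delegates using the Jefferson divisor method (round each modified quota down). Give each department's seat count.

North 5, South 11, East 6, West 5

Standard divisor 314530/27 ≈ 11649.259; standard quotas: North 4.984, South 11.057, East 6.151, West 4.808.
Rounding down gives 4, 11, 6, 4 = 25 seats, so the divisor must be adjusted.
With modified divisor 11000: modified quotas North 5.278, South 11.709, East 6.515, West 5.092.
Rounding down: North 5, South 11, East 6, West 5 (total 27).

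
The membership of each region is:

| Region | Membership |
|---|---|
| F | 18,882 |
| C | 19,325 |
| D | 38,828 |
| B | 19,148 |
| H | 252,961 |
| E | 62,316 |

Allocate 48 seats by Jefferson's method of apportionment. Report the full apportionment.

Standard divisor 411460/48 ≈ 8572.083; standard quotas: F 2.203, C 2.254, D 4.530, B 2.234, H 29.510, E 7.270.
Rounding down gives 2, 2, 4, 2, 29, 7 = 46 seats, so the divisor must be adjusted.
With modified divisor 8000: modified quotas F 2.360, C 2.416, D 4.854, B 2.393, H 31.620, E 7.790.
Rounding down: F 2, C 2, D 4, B 2, H 31, E 7 (total 48).

F: 2, C: 2, D: 4, B: 2, H: 31, E: 7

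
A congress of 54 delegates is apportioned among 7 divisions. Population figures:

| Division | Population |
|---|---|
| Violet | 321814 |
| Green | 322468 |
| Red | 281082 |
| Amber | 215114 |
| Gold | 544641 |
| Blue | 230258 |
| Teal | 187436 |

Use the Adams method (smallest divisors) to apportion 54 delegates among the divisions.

Violet 8; Green 8; Red 7; Amber 6; Gold 14; Blue 6; Teal 5

Standard divisor 2102813/54 ≈ 38940.981; standard quotas: Violet 8.264, Green 8.281, Red 7.218, Amber 5.524, Gold 13.986, Blue 5.913, Teal 4.813.
Rounding up gives 9, 9, 8, 6, 14, 6, 5 = 57 seats, so the divisor must be adjusted.
With modified divisor 41100: modified quotas Violet 7.830, Green 7.846, Red 6.839, Amber 5.234, Gold 13.252, Blue 5.602, Teal 4.560.
Rounding up: Violet 8, Green 8, Red 7, Amber 6, Gold 14, Blue 6, Teal 5 (total 54).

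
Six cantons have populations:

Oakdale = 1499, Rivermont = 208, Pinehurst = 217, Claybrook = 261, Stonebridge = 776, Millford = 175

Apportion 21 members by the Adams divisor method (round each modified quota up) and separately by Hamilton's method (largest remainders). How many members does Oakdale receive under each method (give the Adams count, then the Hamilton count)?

9 and 10

Adams: Oakdale 9, Rivermont 2, Pinehurst 2, Claybrook 2, Stonebridge 5, Millford 1.
Hamilton: Oakdale 10, Rivermont 1, Pinehurst 2, Claybrook 2, Stonebridge 5, Millford 1.
Oakdale gets 9 under Adams and 10 under Hamilton.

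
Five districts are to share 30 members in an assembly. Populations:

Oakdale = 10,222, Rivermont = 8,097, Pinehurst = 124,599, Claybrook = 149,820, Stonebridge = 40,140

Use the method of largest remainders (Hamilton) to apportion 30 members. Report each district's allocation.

The standard divisor is 332878/30 ≈ 11095.933.
Standard quotas: Oakdale 0.9212, Rivermont 0.7297, Pinehurst 11.2292, Claybrook 13.5022, Stonebridge 3.6175.
Lower quotas: Oakdale 0, Rivermont 0, Pinehurst 11, Claybrook 13, Stonebridge 3 (sum 27, leaving 3 seats).
Remainders in descending order: Oakdale 0.9212, Rivermont 0.7297, Stonebridge 0.6175, Claybrook 0.5022, Pinehurst 0.2292.
Largest remainders: Oakdale, Rivermont, Stonebridge receive the extra seats.

Oakdale 1, Rivermont 1, Pinehurst 11, Claybrook 13, Stonebridge 4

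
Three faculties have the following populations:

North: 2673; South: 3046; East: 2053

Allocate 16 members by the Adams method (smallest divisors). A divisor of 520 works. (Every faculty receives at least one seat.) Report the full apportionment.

With modified divisor 520: modified quotas North 5.140, South 5.858, East 3.948.
Rounding up: North 6, South 6, East 4 (total 16).

North 6; South 6; East 4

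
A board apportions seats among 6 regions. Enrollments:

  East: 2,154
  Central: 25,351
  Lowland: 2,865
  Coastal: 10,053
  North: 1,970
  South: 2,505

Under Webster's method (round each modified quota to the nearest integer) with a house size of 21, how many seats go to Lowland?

Standard divisor 44898/21 ≈ 2138; standard quotas: East 1.007, Central 11.857, Lowland 1.340, Coastal 4.702, North 0.921, South 1.172.
Rounding to the nearest integer gives East 1, Central 12, Lowland 1, Coastal 5, North 1, South 1 — total 21, matching the house size, so no adjustment is needed.
Lowland receives 1.

1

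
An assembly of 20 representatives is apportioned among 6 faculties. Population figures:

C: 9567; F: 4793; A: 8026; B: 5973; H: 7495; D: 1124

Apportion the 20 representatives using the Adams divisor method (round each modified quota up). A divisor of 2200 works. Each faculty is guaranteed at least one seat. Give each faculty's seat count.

With modified divisor 2200: modified quotas C 4.349, F 2.179, A 3.648, B 2.715, H 3.407, D 0.511.
Rounding up: C 5, F 3, A 4, B 3, H 4, D 1 (total 20).

C: 5, F: 3, A: 4, B: 3, H: 4, D: 1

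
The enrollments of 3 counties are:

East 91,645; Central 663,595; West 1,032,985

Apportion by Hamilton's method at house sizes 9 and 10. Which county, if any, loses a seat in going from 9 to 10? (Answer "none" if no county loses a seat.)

At 9 seats: East 1, Central 3, West 5.
At 10 seats: East 0, Central 4, West 6.
East drops from 1 to 0.

East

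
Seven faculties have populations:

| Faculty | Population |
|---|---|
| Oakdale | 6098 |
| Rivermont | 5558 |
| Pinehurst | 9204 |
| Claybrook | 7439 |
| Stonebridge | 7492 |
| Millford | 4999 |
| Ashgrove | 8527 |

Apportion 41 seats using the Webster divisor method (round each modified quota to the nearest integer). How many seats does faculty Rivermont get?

5

Standard divisor 49317/41 ≈ 1202.854; standard quotas: Oakdale 5.070, Rivermont 4.621, Pinehurst 7.652, Claybrook 6.184, Stonebridge 6.229, Millford 4.156, Ashgrove 7.089.
Rounding to the nearest integer gives Oakdale 5, Rivermont 5, Pinehurst 8, Claybrook 6, Stonebridge 6, Millford 4, Ashgrove 7 — total 41, matching the house size, so no adjustment is needed.
Rivermont receives 5.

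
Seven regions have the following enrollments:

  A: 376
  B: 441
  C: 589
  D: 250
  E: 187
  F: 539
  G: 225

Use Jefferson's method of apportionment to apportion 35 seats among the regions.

Standard divisor 2607/35 ≈ 74.486; standard quotas: A 5.048, B 5.921, C 7.908, D 3.356, E 2.511, F 7.236, G 3.021.
Rounding down gives 5, 5, 7, 3, 2, 7, 3 = 32 seats, so the divisor must be adjusted.
With modified divisor 66: modified quotas A 5.697, B 6.682, C 8.924, D 3.788, E 2.833, F 8.167, G 3.409.
Rounding down: A 5, B 6, C 8, D 3, E 2, F 8, G 3 (total 35).

A 5, B 6, C 8, D 3, E 2, F 8, G 3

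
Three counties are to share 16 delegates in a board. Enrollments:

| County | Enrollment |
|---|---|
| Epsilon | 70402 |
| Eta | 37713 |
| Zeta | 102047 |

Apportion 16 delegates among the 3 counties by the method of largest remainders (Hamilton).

Epsilon=5, Eta=3, Zeta=8

Standard divisor: 210162 ÷ 16 ≈ 13135.125.
Standard quotas: Epsilon 5.3598, Eta 2.8712, Zeta 7.7690.
Lower quotas: Epsilon 5, Eta 2, Zeta 7 (sum 14, leaving 2 seats).
Remainders in descending order: Eta 0.8712, Zeta 0.7690, Epsilon 0.3598.
The surplus seats go to Eta, Zeta.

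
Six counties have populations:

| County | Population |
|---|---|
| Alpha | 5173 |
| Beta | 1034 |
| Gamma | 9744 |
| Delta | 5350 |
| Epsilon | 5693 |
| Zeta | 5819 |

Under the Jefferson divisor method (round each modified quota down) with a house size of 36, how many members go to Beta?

1

Standard divisor 32813/36 ≈ 911.472; standard quotas: Alpha 5.675, Beta 1.134, Gamma 10.690, Delta 5.870, Epsilon 6.246, Zeta 6.384.
Rounding down gives 5, 1, 10, 5, 6, 6 = 33 seats, so the divisor must be adjusted.
With modified divisor 850: modified quotas Alpha 6.086, Beta 1.216, Gamma 11.464, Delta 6.294, Epsilon 6.698, Zeta 6.846.
Rounding down: Alpha 6, Beta 1, Gamma 11, Delta 6, Epsilon 6, Zeta 6 (total 36).
Beta receives 1.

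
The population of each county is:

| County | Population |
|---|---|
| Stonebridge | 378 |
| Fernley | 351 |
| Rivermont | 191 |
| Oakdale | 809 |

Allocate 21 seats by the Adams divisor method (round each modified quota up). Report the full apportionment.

Stonebridge=5; Fernley=4; Rivermont=3; Oakdale=9

Standard divisor 1729/21 ≈ 82.333; standard quotas: Stonebridge 4.591, Fernley 4.263, Rivermont 2.320, Oakdale 9.826.
Rounding up gives 5, 5, 3, 10 = 23 seats, so the divisor must be adjusted.
With modified divisor 92: modified quotas Stonebridge 4.109, Fernley 3.815, Rivermont 2.076, Oakdale 8.793.
Rounding up: Stonebridge 5, Fernley 4, Rivermont 3, Oakdale 9 (total 21).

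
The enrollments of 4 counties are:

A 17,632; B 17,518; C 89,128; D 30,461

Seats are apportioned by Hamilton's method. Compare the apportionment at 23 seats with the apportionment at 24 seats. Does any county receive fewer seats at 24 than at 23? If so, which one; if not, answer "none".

B

At 23 seats: A 3, B 3, C 13, D 4.
At 24 seats: A 3, B 2, C 14, D 5.
B drops from 3 to 2.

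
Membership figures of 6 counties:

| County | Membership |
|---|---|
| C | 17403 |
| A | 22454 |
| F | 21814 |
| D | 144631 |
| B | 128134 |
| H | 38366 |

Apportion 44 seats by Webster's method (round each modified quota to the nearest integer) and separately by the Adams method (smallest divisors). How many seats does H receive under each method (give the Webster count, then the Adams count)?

Webster: C 2, A 3, F 3, D 17, B 15, H 4.
Adams: C 2, A 3, F 3, D 16, B 15, H 5.
H gets 4 under Webster and 5 under Adams.

4 and 5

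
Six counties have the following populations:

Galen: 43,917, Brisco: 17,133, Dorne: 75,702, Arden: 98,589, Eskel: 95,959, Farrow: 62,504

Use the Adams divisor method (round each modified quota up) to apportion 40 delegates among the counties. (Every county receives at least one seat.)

Standard divisor 393804/40 ≈ 9845.1; standard quotas: Galen 4.461, Brisco 1.740, Dorne 7.689, Arden 10.014, Eskel 9.747, Farrow 6.349.
Rounding up gives 5, 2, 8, 11, 10, 7 = 43 seats, so the divisor must be adjusted.
With modified divisor 10700: modified quotas Galen 4.104, Brisco 1.601, Dorne 7.075, Arden 9.214, Eskel 8.968, Farrow 5.841.
Rounding up: Galen 5, Brisco 2, Dorne 8, Arden 10, Eskel 9, Farrow 6 (total 40).

Galen 5, Brisco 2, Dorne 8, Arden 10, Eskel 9, Farrow 6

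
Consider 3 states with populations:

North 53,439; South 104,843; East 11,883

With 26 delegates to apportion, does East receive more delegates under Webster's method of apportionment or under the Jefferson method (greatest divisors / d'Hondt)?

Webster

Webster: North 8, South 16, East 2.
Jefferson: North 8, South 17, East 1.
East gets 2 under Webster and 1 under Jefferson.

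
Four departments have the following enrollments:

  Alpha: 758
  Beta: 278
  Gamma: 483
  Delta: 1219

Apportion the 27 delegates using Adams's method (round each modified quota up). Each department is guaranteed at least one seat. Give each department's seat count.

Standard divisor 2738/27 ≈ 101.407; standard quotas: Alpha 7.475, Beta 2.741, Gamma 4.763, Delta 12.021.
Rounding up gives 8, 3, 5, 13 = 29 seats, so the divisor must be adjusted.
With modified divisor 110: modified quotas Alpha 6.891, Beta 2.527, Gamma 4.391, Delta 11.082.
Rounding up: Alpha 7, Beta 3, Gamma 5, Delta 12 (total 27).

Alpha=7; Beta=3; Gamma=5; Delta=12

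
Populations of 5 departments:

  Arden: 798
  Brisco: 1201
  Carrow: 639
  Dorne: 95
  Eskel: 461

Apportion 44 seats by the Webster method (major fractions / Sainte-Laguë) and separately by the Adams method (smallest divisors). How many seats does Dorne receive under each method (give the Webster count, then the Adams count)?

1 and 2

Webster: Arden 11, Brisco 17, Carrow 9, Dorne 1, Eskel 6.
Adams: Arden 11, Brisco 16, Carrow 9, Dorne 2, Eskel 6.
Dorne gets 1 under Webster and 2 under Adams.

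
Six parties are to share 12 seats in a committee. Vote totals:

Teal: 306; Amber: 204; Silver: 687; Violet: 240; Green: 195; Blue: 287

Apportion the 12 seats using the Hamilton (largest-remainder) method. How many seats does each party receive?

Teal 2; Amber 1; Silver 4; Violet 2; Green 1; Blue 2

Total 1919; standard divisor 1919/12 ≈ 159.917.
Standard quotas: Teal 1.913, Amber 1.276, Silver 4.296, Violet 1.501, Green 1.219, Blue 1.795.
Lower quotas: Teal 1, Amber 1, Silver 4, Violet 1, Green 1, Blue 1 (sum 9, leaving 3 seats).
Remainders in descending order: Teal 0.913, Blue 0.795, Violet 0.501, Silver 0.296, Amber 0.276, Green 0.219.
The surplus seats go to Teal, Blue, Violet.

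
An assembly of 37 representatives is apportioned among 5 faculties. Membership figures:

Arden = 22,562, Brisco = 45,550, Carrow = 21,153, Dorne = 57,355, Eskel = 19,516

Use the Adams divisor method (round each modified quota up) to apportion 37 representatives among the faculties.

Arden: 5, Brisco: 10, Carrow: 5, Dorne: 12, Eskel: 5

Standard divisor 166136/37 ≈ 4490.162; standard quotas: Arden 5.025, Brisco 10.144, Carrow 4.711, Dorne 12.773, Eskel 4.346.
Rounding up gives 6, 11, 5, 13, 5 = 40 seats, so the divisor must be adjusted.
With modified divisor 4800: modified quotas Arden 4.700, Brisco 9.490, Carrow 4.407, Dorne 11.949, Eskel 4.066.
Rounding up: Arden 5, Brisco 10, Carrow 5, Dorne 12, Eskel 5 (total 37).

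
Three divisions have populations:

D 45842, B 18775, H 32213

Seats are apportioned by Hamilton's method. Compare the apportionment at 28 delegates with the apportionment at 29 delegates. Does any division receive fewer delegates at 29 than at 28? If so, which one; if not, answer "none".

At 28 seats: D 13, B 6, H 9.
At 29 seats: D 14, B 5, H 10.
B drops from 6 to 5.

B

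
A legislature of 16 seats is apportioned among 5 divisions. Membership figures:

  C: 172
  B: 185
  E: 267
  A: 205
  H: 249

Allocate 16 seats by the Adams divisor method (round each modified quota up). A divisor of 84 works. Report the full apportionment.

With modified divisor 84: modified quotas C 2.048, B 2.202, E 3.179, A 2.440, H 2.964.
Rounding up: C 3, B 3, E 4, A 3, H 3 (total 16).

C 3, B 3, E 4, A 3, H 3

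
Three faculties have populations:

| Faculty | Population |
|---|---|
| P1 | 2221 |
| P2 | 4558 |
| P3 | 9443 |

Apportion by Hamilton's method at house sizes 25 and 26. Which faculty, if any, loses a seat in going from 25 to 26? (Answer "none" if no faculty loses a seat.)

At 25 seats: P1 3, P2 7, P3 15.
At 26 seats: P1 4, P2 7, P3 15.
No faculty's allocation decreased.

none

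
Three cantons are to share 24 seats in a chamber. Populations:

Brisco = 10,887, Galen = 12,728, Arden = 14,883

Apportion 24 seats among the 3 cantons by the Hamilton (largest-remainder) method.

The standard divisor is 38498/24 ≈ 1604.083.
Standard quotas: Brisco 6.7871, Galen 7.9347, Arden 9.2782.
Lower quotas: Brisco 6, Galen 7, Arden 9 (sum 22, leaving 2 seats).
Remainders in descending order: Galen 0.9347, Brisco 0.7871, Arden 0.2782.
The surplus seats go to Galen, Brisco.

Brisco=7, Galen=8, Arden=9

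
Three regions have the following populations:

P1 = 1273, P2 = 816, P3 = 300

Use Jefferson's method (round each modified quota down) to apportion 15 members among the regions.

Standard divisor 2389/15 ≈ 159.267; standard quotas: P1 7.993, P2 5.123, P3 1.884.
Rounding down gives 7, 5, 1 = 13 seats, so the divisor must be adjusted.
With modified divisor 146: modified quotas P1 8.719, P2 5.589, P3 2.055.
Rounding down: P1 8, P2 5, P3 2 (total 15).

P1 8; P2 5; P3 2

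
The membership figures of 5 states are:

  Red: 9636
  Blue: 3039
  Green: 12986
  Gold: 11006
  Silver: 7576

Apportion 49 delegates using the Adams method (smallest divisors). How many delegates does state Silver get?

8

Standard divisor 44243/49 ≈ 902.918; standard quotas: Red 10.672, Blue 3.366, Green 14.382, Gold 12.189, Silver 8.391.
Rounding up gives 11, 4, 15, 13, 9 = 52 seats, so the divisor must be adjusted.
With modified divisor 960: modified quotas Red 10.037, Blue 3.166, Green 13.527, Gold 11.465, Silver 7.892.
Rounding up: Red 11, Blue 4, Green 14, Gold 12, Silver 8 (total 49).
Silver receives 8.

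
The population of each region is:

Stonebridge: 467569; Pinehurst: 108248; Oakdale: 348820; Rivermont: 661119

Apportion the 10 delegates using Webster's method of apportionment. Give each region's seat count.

Stonebridge 3; Pinehurst 1; Oakdale 2; Rivermont 4

Standard divisor 1585756/10 ≈ 158575.6; standard quotas: Stonebridge 2.949, Pinehurst 0.683, Oakdale 2.200, Rivermont 4.169.
Rounding to the nearest integer gives Stonebridge 3, Pinehurst 1, Oakdale 2, Rivermont 4 — total 10, matching the house size, so no adjustment is needed.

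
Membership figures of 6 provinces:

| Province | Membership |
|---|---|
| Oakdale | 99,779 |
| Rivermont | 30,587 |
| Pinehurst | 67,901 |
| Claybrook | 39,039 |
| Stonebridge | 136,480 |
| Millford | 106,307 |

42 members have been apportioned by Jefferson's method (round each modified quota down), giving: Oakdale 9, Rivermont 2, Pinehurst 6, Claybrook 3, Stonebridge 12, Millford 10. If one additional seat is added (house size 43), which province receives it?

Stonebridge

Priority for the next seat is population ÷ (current seats + 1).
Priorities: Oakdale 9977.900, Rivermont 10195.667, Pinehurst 9700.143, Claybrook 9759.750, Stonebridge 10498.462, Millford 9664.273.
Highest priority: Stonebridge.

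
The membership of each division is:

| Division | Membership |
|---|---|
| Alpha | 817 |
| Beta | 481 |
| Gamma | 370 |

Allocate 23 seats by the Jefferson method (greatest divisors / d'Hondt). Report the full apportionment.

Standard divisor 1668/23 ≈ 72.522; standard quotas: Alpha 11.266, Beta 6.632, Gamma 5.102.
Rounding down gives 11, 6, 5 = 22 seats, so the divisor must be adjusted.
With modified divisor 68.4: modified quotas Alpha 11.944, Beta 7.032, Gamma 5.409.
Rounding down: Alpha 11, Beta 7, Gamma 5 (total 23).

Alpha: 11; Beta: 7; Gamma: 5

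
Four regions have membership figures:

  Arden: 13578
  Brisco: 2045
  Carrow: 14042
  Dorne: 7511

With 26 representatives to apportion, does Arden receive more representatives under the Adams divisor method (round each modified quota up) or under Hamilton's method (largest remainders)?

Adams: Arden 9, Brisco 2, Carrow 10, Dorne 5.
Hamilton: Arden 10, Brisco 1, Carrow 10, Dorne 5.
Arden gets 9 under Adams and 10 under Hamilton.

Hamilton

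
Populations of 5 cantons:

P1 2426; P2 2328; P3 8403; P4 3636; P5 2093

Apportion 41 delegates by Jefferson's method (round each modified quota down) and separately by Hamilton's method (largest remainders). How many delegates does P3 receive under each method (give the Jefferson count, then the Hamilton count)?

Jefferson: P1 5, P2 5, P3 19, P4 8, P5 4.
Hamilton: P1 5, P2 5, P3 18, P4 8, P5 5.
P3 gets 19 under Jefferson and 18 under Hamilton.

19 and 18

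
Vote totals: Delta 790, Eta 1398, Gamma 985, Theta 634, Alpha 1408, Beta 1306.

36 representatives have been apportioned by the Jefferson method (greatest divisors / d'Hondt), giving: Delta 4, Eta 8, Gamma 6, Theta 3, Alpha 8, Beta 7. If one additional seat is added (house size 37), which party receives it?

Priority for the next seat is population ÷ (current seats + 1).
Priorities: Delta 158.000, Eta 155.333, Gamma 140.714, Theta 158.500, Alpha 156.444, Beta 163.250.
Highest priority: Beta.

Beta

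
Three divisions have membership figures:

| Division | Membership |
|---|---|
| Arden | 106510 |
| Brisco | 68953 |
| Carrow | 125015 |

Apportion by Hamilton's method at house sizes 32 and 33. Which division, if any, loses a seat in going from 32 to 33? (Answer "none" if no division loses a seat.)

Brisco

At 32 seats: Arden 11, Brisco 8, Carrow 13.
At 33 seats: Arden 12, Brisco 7, Carrow 14.
Brisco drops from 8 to 7.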